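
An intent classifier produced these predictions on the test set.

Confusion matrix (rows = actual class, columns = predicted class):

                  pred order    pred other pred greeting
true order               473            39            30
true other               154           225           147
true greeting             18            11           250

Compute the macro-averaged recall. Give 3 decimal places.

Per-class recall (TP/(TP+FN)):
  order: TP=473, FN=39+30=69 → 473/542 = 0.8727
  other: TP=225, FN=154+147=301 → 225/526 = 0.4278
  greeting: TP=250, FN=18+11=29 → 250/279 = 0.8961
Macro-recall = mean = (0.8727 + 0.4278 + 0.8961) / 3 = 0.732

0.732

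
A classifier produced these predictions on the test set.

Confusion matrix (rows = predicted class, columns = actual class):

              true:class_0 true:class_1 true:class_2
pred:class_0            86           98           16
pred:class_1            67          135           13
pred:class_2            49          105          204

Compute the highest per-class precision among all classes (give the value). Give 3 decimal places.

0.628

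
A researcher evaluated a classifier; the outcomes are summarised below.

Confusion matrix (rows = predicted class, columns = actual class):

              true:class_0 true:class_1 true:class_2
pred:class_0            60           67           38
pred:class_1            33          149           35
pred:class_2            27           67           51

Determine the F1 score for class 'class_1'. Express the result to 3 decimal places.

Treat 'class_1' as positive and all other classes as negative.
F1 score = 2·TP/(2·TP+FP+FN).
class_1: TP=149, FP=33+35=68, FN=67+67=134 → 298/500 = 0.5960

0.596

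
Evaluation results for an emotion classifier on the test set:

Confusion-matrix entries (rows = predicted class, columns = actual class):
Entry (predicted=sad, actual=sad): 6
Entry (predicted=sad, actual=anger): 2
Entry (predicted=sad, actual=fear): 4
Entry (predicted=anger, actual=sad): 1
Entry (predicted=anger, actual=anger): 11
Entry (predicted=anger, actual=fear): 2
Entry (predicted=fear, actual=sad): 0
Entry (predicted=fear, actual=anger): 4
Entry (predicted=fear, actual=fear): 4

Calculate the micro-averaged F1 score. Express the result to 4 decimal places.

0.6176

Micro-averaging pools counts across classes: ΣTP=21, ΣFP=13, ΣFN=13.
Micro-F1 score = 2·TP/(2·TP+FP+FN) on pooled counts = 0.6176 (equals overall accuracy in single-label multiclass).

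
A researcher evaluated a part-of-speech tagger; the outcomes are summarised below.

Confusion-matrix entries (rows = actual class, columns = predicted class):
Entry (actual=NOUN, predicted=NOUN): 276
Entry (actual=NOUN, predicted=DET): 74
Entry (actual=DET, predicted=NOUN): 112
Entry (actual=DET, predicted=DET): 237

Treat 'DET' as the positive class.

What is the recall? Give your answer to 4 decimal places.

Recall = TP/(TP+FN) = 237/(237+112) = 237/349 = 0.6791

0.6791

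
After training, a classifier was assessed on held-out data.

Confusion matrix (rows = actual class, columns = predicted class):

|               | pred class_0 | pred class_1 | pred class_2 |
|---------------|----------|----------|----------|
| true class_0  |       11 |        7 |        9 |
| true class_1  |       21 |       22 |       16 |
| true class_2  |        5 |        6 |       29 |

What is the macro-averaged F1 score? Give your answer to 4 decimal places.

Per-class F1 score (2·TP/(2·TP+FP+FN)):
  class_0: TP=11, FP=21+5=26, FN=7+9=16 → 22/64 = 0.34375
  class_1: TP=22, FP=7+6=13, FN=21+16=37 → 44/94 = 0.46809
  class_2: TP=29, FP=9+16=25, FN=5+6=11 → 58/94 = 0.61702
Macro-F1 score = mean = (0.34375 + 0.46809 + 0.61702) / 3 = 0.4763

0.4763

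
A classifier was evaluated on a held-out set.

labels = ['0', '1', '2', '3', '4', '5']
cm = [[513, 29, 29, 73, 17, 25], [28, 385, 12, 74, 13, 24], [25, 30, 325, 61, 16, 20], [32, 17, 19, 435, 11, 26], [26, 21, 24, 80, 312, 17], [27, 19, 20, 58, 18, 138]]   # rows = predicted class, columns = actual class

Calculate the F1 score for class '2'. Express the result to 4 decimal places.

0.7174

One-vs-rest for '2': TP = diagonal; FP = other classes predicted '2'; FN = '2' predicted as other.
F1 score = 2·TP/(2·TP+FP+FN).
2: TP=325, FP=25+30+61+16+20=152, FN=29+12+19+24+20=104 → 650/906 = 0.71744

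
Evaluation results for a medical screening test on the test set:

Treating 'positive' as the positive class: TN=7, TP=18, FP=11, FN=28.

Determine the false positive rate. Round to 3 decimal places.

FPR = FP/(FP+TN) = 11/(11+7) = 0.611

0.611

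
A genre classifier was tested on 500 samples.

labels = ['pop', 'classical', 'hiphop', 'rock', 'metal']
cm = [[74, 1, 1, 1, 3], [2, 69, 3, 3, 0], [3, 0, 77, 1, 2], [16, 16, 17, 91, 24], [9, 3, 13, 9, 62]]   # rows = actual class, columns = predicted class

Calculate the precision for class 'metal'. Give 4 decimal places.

0.6813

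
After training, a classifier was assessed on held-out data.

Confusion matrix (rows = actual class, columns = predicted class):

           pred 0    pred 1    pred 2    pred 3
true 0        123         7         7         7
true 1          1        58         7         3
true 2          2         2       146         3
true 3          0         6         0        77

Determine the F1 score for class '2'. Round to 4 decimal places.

One-vs-rest for '2': TP = diagonal; FP = other classes predicted '2'; FN = '2' predicted as other.
F1 score = 2·TP/(2·TP+FP+FN).
2: TP=146, FP=7+7+0=14, FN=2+2+3=7 → 292/313 = 0.93291

0.9329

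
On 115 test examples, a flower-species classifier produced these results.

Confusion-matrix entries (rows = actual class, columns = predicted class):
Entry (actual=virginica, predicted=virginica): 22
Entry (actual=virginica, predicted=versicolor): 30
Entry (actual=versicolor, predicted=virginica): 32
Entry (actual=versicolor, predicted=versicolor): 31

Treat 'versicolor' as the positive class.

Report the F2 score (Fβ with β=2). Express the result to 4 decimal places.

Fβ = (1+β²)·TP / ((1+β²)·TP + β²·FN + FP), with β²=4
= 5·31 / (5·31 + 4·32 + 30) = 0.4952

0.4952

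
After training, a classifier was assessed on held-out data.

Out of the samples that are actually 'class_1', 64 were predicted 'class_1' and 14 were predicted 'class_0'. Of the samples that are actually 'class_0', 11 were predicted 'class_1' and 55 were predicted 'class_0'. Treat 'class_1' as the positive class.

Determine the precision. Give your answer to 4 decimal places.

Precision = TP/(TP+FP) = 64/(64+11) = 64/75 = 0.8533

0.8533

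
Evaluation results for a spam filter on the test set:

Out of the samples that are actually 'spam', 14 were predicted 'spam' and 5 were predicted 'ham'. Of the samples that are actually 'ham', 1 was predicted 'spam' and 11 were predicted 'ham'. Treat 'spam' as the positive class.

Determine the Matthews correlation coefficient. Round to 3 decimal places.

0.637

MCC = (TP·TN − FP·FN) / √((TP+FP)(TP+FN)(TN+FP)(TN+FN))
Numerator = 14·11 − 1·5 = 149
Denominator = √(15·19·12·16) = √54720 = 233.9231
MCC = 149 / 233.9231 = 0.637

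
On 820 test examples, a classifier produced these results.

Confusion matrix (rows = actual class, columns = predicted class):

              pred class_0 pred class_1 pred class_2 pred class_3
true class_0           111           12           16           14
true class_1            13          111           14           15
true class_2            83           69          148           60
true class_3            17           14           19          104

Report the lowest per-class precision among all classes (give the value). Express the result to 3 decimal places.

0.496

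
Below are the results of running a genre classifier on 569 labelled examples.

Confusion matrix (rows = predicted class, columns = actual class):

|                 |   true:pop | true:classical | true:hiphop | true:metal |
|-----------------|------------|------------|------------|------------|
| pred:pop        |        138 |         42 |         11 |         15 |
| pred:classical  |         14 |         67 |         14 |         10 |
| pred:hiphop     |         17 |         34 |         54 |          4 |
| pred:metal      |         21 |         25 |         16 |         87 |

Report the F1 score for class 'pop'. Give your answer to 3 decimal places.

0.697

Take TP from the diagonal, FP from the rest of the 'pop' prediction marginal, FN from the rest of the 'pop' actual marginal.
F1 score = 2·TP/(2·TP+FP+FN).
pop: TP=138, FP=42+11+15=68, FN=14+17+21=52 → 276/396 = 0.6970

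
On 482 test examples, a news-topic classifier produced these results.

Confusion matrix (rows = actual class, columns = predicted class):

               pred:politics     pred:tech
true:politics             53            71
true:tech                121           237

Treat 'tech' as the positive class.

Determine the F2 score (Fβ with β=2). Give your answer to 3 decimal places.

0.681

Fβ = (1+β²)·TP / ((1+β²)·TP + β²·FN + FP), with β²=4
= 5·237 / (5·237 + 4·121 + 71) = 0.681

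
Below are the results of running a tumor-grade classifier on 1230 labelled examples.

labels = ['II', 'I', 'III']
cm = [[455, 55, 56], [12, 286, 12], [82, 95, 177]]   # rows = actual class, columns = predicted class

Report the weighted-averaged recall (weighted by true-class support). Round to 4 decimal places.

0.7463

Per-class recall (TP/(TP+FN)):
  II: TP=455, FN=55+56=111 → 455/566 = 0.80389
  I: TP=286, FN=12+12=24 → 286/310 = 0.92258
  III: TP=177, FN=82+95=177 → 177/354 = 0.50000
Weighted-recall = Σ (supportᵢ/N)·recallᵢ with N=1230: (566/1230)·0.80389 + (310/1230)·0.92258 + (354/1230)·0.50000 = 0.7463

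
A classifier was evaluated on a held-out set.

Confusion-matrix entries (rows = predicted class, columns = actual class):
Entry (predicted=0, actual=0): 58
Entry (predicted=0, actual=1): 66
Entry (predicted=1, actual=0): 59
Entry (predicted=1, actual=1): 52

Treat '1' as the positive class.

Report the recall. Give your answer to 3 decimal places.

0.441

Recall = TP/(TP+FN) = 52/(52+66) = 52/118 = 0.441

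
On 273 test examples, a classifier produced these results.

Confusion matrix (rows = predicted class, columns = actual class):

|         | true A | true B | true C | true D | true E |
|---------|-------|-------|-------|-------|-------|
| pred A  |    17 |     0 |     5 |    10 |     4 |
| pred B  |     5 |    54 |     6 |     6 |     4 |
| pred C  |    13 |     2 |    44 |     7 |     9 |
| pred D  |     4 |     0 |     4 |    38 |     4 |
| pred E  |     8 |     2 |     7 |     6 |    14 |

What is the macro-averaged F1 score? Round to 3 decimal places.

Per-class F1 score (2·TP/(2·TP+FP+FN)):
  A: TP=17, FP=0+5+10+4=19, FN=5+13+4+8=30 → 34/83 = 0.4096
  B: TP=54, FP=5+6+6+4=21, FN=0+2+0+2=4 → 108/133 = 0.8120
  C: TP=44, FP=13+2+7+9=31, FN=5+6+4+7=22 → 88/141 = 0.6241
  D: TP=38, FP=4+0+4+4=12, FN=10+6+7+6=29 → 76/117 = 0.6496
  E: TP=14, FP=8+2+7+6=23, FN=4+4+9+4=21 → 28/72 = 0.3889
Macro-F1 score = mean = (0.4096 + 0.8120 + 0.6241 + 0.6496 + 0.3889) / 5 = 0.577

0.577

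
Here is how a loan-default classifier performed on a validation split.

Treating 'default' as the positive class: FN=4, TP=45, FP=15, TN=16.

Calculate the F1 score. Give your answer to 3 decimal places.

0.826

Precision = TP/(TP+FP) = 45/60 = 0.7500
Recall = TP/(TP+FN) = 45/49 = 0.9184
F1 = 2·TP/(2·TP+FP+FN) = 90/109 = 0.826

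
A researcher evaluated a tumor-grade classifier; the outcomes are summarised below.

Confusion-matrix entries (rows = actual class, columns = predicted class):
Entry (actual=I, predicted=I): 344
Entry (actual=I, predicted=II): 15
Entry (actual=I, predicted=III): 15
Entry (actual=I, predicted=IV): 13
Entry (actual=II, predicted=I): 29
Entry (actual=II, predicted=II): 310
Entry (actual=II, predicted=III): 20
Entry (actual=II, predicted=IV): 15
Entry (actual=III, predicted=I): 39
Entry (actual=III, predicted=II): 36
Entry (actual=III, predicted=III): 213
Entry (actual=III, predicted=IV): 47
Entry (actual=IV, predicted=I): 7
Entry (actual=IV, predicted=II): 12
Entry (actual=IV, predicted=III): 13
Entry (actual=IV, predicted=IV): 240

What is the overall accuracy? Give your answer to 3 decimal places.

0.809

Accuracy = trace / total = (344+310+213+240=1107) / 1368 = 1107/1368 = 0.809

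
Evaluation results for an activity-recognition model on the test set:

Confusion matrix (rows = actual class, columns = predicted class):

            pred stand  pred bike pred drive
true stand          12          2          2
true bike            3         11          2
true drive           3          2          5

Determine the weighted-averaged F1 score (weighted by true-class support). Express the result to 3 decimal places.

0.665

Per-class F1 score (2·TP/(2·TP+FP+FN)):
  stand: TP=12, FP=3+3=6, FN=2+2=4 → 24/34 = 0.7059
  bike: TP=11, FP=2+2=4, FN=3+2=5 → 22/31 = 0.7097
  drive: TP=5, FP=2+2=4, FN=3+2=5 → 10/19 = 0.5263
Weighted-F1 score = Σ (supportᵢ/N)·F1 scoreᵢ with N=42: (16/42)·0.7059 + (16/42)·0.7097 + (10/42)·0.5263 = 0.665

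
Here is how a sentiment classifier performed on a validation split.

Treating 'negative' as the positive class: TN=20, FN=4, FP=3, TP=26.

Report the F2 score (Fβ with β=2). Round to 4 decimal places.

Fβ = (1+β²)·TP / ((1+β²)·TP + β²·FN + FP), with β²=4
= 5·26 / (5·26 + 4·4 + 3) = 0.8725

0.8725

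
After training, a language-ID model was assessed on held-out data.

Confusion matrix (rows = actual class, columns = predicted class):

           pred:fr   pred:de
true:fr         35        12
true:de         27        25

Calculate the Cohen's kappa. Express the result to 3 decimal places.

0.222

Observed agreement pₒ = trace/N = 60/99 = 0.6061
Expected agreement pₑ = Σ (rowᵢ·colᵢ)/N² = (47·62 + 52·37)/99² = 0.4936
κ = (pₒ − pₑ)/(1 − pₑ) = (0.6061 − 0.4936)/(1 − 0.4936) = 0.222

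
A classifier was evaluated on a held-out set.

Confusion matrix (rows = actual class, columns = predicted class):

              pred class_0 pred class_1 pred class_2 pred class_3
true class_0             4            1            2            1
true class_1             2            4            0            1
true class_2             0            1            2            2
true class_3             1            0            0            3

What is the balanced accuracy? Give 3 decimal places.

0.555

Balanced accuracy = mean of per-class recall.
  class_0: recall = 4/8 = 0.5000
  class_1: recall = 4/7 = 0.5714
  class_2: recall = 2/5 = 0.4000
  class_3: recall = 3/4 = 0.7500
Mean = (0.5000 + 0.5714 + 0.4000 + 0.7500) / 4 = 0.555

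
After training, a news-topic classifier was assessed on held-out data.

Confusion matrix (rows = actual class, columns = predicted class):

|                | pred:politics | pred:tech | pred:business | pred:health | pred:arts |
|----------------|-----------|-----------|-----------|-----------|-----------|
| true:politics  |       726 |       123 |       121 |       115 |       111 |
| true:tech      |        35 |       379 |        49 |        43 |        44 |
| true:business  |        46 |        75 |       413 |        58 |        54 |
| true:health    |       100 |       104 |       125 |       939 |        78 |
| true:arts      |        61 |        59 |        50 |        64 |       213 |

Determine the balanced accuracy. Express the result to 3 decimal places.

Balanced accuracy = mean of per-class recall.
  politics: recall = 726/1196 = 0.6070
  tech: recall = 379/550 = 0.6891
  business: recall = 413/646 = 0.6393
  health: recall = 939/1346 = 0.6976
  arts: recall = 213/447 = 0.4765
Mean = (0.6070 + 0.6891 + 0.6393 + 0.6976 + 0.4765) / 5 = 0.622

0.622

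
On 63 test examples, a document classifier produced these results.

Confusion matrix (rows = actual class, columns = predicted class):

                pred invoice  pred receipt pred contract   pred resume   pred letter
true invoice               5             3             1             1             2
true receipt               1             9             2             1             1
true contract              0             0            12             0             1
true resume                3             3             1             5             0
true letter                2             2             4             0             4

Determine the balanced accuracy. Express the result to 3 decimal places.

0.547

Balanced accuracy = mean of per-class recall.
  invoice: recall = 5/12 = 0.4167
  receipt: recall = 9/14 = 0.6429
  contract: recall = 12/13 = 0.9231
  resume: recall = 5/12 = 0.4167
  letter: recall = 4/12 = 0.3333
Mean = (0.4167 + 0.6429 + 0.9231 + 0.4167 + 0.3333) / 5 = 0.547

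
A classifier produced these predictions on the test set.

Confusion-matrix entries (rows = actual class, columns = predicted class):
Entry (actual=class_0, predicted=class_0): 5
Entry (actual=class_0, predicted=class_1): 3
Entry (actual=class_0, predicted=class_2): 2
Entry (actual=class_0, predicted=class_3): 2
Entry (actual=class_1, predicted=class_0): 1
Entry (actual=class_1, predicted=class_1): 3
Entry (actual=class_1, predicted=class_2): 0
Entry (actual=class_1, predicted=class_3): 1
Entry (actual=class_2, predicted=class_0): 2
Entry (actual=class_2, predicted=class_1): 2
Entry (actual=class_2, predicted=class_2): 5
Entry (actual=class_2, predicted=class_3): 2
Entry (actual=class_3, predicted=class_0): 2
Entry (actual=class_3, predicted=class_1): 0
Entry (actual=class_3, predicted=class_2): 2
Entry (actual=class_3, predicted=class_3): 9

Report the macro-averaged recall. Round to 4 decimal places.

0.5409

Per-class recall (TP/(TP+FN)):
  class_0: TP=5, FN=3+2+2=7 → 5/12 = 0.41667
  class_1: TP=3, FN=1+0+1=2 → 3/5 = 0.60000
  class_2: TP=5, FN=2+2+2=6 → 5/11 = 0.45455
  class_3: TP=9, FN=2+0+2=4 → 9/13 = 0.69231
Macro-recall = mean = (0.41667 + 0.60000 + 0.45455 + 0.69231) / 4 = 0.5409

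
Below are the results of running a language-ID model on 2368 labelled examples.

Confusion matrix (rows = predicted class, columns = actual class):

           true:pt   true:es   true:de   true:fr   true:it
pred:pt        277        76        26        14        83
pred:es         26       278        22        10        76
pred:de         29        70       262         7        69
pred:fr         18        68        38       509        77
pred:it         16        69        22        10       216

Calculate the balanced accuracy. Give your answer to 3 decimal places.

0.660

Balanced accuracy = mean of per-class recall.
  pt: recall = 277/366 = 0.7568
  es: recall = 278/561 = 0.4955
  de: recall = 262/370 = 0.7081
  fr: recall = 509/550 = 0.9255
  it: recall = 216/521 = 0.4146
Mean = (0.7568 + 0.4955 + 0.7081 + 0.9255 + 0.4146) / 5 = 0.660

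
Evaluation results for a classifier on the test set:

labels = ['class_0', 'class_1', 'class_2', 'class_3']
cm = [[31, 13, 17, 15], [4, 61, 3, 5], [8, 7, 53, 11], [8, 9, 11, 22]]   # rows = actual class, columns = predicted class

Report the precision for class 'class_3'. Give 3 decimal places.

One-vs-rest for 'class_3': TP = diagonal; FP = other classes predicted 'class_3'; FN = 'class_3' predicted as other.
precision = TP/(TP+FP).
class_3: TP=22, FP=15+5+11=31 → 22/53 = 0.4151

0.415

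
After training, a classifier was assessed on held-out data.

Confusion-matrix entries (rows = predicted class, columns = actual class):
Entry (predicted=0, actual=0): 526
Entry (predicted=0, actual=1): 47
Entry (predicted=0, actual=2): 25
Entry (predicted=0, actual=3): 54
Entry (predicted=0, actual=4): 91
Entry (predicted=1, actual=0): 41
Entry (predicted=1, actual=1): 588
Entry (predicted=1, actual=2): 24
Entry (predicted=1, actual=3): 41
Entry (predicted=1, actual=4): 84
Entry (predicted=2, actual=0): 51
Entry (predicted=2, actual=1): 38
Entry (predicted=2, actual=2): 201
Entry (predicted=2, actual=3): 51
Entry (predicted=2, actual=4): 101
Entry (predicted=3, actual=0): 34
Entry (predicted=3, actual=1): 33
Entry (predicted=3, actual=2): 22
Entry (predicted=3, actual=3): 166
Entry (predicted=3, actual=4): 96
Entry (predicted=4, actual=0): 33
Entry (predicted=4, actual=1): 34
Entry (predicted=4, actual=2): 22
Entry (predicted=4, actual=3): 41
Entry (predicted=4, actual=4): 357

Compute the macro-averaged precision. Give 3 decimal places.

0.625

Per-class precision (TP/(TP+FP)):
  0: TP=526, FP=47+25+54+91=217 → 526/743 = 0.7079
  1: TP=588, FP=41+24+41+84=190 → 588/778 = 0.7558
  2: TP=201, FP=51+38+51+101=241 → 201/442 = 0.4548
  3: TP=166, FP=34+33+22+96=185 → 166/351 = 0.4729
  4: TP=357, FP=33+34+22+41=130 → 357/487 = 0.7331
Macro-precision = mean = (0.7079 + 0.7558 + 0.4548 + 0.4729 + 0.7331) / 5 = 0.625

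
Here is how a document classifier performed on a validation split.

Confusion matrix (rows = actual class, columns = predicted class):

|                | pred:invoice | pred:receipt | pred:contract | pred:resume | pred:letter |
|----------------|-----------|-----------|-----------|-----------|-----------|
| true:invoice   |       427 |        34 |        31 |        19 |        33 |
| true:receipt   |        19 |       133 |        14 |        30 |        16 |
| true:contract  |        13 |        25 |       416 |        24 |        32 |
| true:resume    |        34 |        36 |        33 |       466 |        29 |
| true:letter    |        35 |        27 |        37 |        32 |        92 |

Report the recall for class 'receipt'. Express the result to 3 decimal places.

0.627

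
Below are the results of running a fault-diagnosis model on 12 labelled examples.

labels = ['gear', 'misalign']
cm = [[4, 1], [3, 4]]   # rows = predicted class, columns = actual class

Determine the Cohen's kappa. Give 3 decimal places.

0.351

Observed agreement pₒ = trace/N = 8/12 = 0.6667
Expected agreement pₑ = Σ (rowᵢ·colᵢ)/N² = (7·5 + 5·7)/12² = 0.4861
κ = (pₒ − pₑ)/(1 − pₑ) = (0.6667 − 0.4861)/(1 − 0.4861) = 0.351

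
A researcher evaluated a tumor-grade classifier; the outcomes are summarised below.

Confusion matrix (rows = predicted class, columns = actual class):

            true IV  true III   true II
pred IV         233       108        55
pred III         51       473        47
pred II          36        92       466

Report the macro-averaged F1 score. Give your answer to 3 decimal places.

Per-class F1 score (2·TP/(2·TP+FP+FN)):
  IV: TP=233, FP=108+55=163, FN=51+36=87 → 466/716 = 0.6508
  III: TP=473, FP=51+47=98, FN=108+92=200 → 946/1244 = 0.7605
  II: TP=466, FP=36+92=128, FN=55+47=102 → 932/1162 = 0.8021
Macro-F1 score = mean = (0.6508 + 0.7605 + 0.8021) / 3 = 0.738

0.738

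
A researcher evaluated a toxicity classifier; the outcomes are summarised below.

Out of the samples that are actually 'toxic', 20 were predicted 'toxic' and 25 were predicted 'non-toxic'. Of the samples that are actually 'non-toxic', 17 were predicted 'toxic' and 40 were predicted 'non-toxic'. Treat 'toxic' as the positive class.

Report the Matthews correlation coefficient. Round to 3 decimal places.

0.151

MCC = (TP·TN − FP·FN) / √((TP+FP)(TP+FN)(TN+FP)(TN+FN))
Numerator = 20·40 − 17·25 = 375
Denominator = √(37·45·57·65) = √6168825 = 2483.7119
MCC = 375 / 2483.7119 = 0.151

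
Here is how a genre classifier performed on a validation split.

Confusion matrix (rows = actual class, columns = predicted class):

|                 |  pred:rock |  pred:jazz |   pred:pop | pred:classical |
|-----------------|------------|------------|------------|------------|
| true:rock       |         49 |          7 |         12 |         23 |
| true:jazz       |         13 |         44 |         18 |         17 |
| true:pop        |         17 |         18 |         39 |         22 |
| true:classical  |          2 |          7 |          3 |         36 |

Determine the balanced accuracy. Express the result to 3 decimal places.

0.543

Balanced accuracy = mean of per-class recall.
  rock: recall = 49/91 = 0.5385
  jazz: recall = 44/92 = 0.4783
  pop: recall = 39/96 = 0.4063
  classical: recall = 36/48 = 0.7500
Mean = (0.5385 + 0.4783 + 0.4063 + 0.7500) / 4 = 0.543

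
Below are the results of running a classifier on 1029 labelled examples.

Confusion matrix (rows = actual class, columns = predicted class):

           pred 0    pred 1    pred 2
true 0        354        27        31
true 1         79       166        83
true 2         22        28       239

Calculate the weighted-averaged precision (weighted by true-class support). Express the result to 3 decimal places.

Per-class precision (TP/(TP+FP)):
  0: TP=354, FP=79+22=101 → 354/455 = 0.7780
  1: TP=166, FP=27+28=55 → 166/221 = 0.7511
  2: TP=239, FP=31+83=114 → 239/353 = 0.6771
Weighted-precision = Σ (supportᵢ/N)·precisionᵢ with N=1029: (412/1029)·0.7780 + (328/1029)·0.7511 + (289/1029)·0.6771 = 0.741

0.741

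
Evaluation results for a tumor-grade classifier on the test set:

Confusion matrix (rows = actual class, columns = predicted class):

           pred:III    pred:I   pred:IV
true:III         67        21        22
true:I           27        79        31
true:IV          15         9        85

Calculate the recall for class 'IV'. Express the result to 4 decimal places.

recall = TP/(TP+FN).
IV: TP=85, FN=15+9=24 → 85/109 = 0.77982

0.7798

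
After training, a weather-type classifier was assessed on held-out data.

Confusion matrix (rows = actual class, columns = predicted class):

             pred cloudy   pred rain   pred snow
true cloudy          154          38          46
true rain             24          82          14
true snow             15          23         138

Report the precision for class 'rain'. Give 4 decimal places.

Take TP from the diagonal, FP from the rest of the 'rain' prediction marginal, FN from the rest of the 'rain' actual marginal.
precision = TP/(TP+FP).
rain: TP=82, FP=38+23=61 → 82/143 = 0.57343

0.5734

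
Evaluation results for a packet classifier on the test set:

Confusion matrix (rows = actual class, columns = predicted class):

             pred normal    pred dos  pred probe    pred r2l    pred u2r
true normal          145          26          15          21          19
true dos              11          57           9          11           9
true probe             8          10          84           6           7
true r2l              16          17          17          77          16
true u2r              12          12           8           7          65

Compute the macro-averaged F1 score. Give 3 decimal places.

Per-class F1 score (2·TP/(2·TP+FP+FN)):
  normal: TP=145, FP=11+8+16+12=47, FN=26+15+21+19=81 → 290/418 = 0.6938
  dos: TP=57, FP=26+10+17+12=65, FN=11+9+11+9=40 → 114/219 = 0.5205
  probe: TP=84, FP=15+9+17+8=49, FN=8+10+6+7=31 → 168/248 = 0.6774
  r2l: TP=77, FP=21+11+6+7=45, FN=16+17+17+16=66 → 154/265 = 0.5811
  u2r: TP=65, FP=19+9+7+16=51, FN=12+12+8+7=39 → 130/220 = 0.5909
Macro-F1 score = mean = (0.6938 + 0.5205 + 0.6774 + 0.5811 + 0.5909) / 5 = 0.613

0.613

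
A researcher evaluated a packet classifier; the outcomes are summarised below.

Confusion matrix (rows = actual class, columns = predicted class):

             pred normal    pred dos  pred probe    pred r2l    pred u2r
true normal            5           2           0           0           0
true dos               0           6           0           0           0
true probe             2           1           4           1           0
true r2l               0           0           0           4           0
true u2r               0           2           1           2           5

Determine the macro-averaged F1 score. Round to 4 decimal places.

Per-class F1 score (2·TP/(2·TP+FP+FN)):
  normal: TP=5, FP=0+2+0+0=2, FN=2+0+0+0=2 → 10/14 = 0.71429
  dos: TP=6, FP=2+1+0+2=5, FN=0+0+0+0=0 → 12/17 = 0.70588
  probe: TP=4, FP=0+0+0+1=1, FN=2+1+1+0=4 → 8/13 = 0.61538
  r2l: TP=4, FP=0+0+1+2=3, FN=0+0+0+0=0 → 8/11 = 0.72727
  u2r: TP=5, FP=0+0+0+0=0, FN=0+2+1+2=5 → 10/15 = 0.66667
Macro-F1 score = mean = (0.71429 + 0.70588 + 0.61538 + 0.72727 + 0.66667) / 5 = 0.6859

0.6859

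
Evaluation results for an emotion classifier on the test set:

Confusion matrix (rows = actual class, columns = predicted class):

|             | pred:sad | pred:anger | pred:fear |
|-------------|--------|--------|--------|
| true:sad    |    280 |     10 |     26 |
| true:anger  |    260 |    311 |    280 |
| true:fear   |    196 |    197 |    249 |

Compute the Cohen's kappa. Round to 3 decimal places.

0.218

Observed agreement pₒ = trace/N = 840/1809 = 0.4643
Expected agreement pₑ = Σ (rowᵢ·colᵢ)/N² = (316·736 + 851·518 + 642·555)/1809² = 0.3147
κ = (pₒ − pₑ)/(1 − pₑ) = (0.4643 − 0.3147)/(1 − 0.3147) = 0.218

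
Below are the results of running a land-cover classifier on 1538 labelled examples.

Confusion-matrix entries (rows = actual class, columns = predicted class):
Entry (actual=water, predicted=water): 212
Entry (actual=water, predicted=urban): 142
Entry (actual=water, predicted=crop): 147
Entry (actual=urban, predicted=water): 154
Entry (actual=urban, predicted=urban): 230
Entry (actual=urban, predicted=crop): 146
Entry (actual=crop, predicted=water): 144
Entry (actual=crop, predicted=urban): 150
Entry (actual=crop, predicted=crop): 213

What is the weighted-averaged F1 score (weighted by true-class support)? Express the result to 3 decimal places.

0.426

Per-class F1 score (2·TP/(2·TP+FP+FN)):
  water: TP=212, FP=154+144=298, FN=142+147=289 → 424/1011 = 0.4194
  urban: TP=230, FP=142+150=292, FN=154+146=300 → 460/1052 = 0.4373
  crop: TP=213, FP=147+146=293, FN=144+150=294 → 426/1013 = 0.4205
Weighted-F1 score = Σ (supportᵢ/N)·F1 scoreᵢ with N=1538: (501/1538)·0.4194 + (530/1538)·0.4373 + (507/1538)·0.4205 = 0.426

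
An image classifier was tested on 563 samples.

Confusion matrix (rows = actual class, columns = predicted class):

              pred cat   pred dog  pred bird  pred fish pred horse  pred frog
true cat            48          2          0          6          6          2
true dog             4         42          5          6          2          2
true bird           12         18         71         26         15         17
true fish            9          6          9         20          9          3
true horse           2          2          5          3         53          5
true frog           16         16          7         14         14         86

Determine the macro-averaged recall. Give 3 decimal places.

Per-class recall (TP/(TP+FN)):
  cat: TP=48, FN=2+0+6+6+2=16 → 48/64 = 0.7500
  dog: TP=42, FN=4+5+6+2+2=19 → 42/61 = 0.6885
  bird: TP=71, FN=12+18+26+15+17=88 → 71/159 = 0.4465
  fish: TP=20, FN=9+6+9+9+3=36 → 20/56 = 0.3571
  horse: TP=53, FN=2+2+5+3+5=17 → 53/70 = 0.7571
  frog: TP=86, FN=16+16+7+14+14=67 → 86/153 = 0.5621
Macro-recall = mean = (0.7500 + 0.6885 + 0.4465 + 0.3571 + 0.7571 + 0.5621) / 6 = 0.594

0.594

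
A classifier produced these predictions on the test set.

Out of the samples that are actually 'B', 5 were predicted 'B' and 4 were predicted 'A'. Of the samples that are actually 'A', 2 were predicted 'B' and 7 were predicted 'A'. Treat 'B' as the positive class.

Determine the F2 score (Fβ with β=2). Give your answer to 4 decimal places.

0.5814

Fβ = (1+β²)·TP / ((1+β²)·TP + β²·FN + FP), with β²=4
= 5·5 / (5·5 + 4·4 + 2) = 0.5814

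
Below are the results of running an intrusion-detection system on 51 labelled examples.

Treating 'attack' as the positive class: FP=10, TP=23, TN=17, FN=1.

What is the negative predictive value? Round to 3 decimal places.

NPV = TN/(TN+FN) = 17/(17+1) = 0.944

0.944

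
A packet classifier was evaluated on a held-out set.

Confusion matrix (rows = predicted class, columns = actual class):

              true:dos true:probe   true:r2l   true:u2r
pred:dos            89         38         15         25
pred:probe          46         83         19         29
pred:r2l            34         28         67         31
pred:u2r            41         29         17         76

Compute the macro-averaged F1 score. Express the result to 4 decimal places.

0.4727

Per-class F1 score (2·TP/(2·TP+FP+FN)):
  dos: TP=89, FP=38+15+25=78, FN=46+34+41=121 → 178/377 = 0.47215
  probe: TP=83, FP=46+19+29=94, FN=38+28+29=95 → 166/355 = 0.46761
  r2l: TP=67, FP=34+28+31=93, FN=15+19+17=51 → 134/278 = 0.48201
  u2r: TP=76, FP=41+29+17=87, FN=25+29+31=85 → 152/324 = 0.46914
Macro-F1 score = mean = (0.47215 + 0.46761 + 0.48201 + 0.46914) / 4 = 0.4727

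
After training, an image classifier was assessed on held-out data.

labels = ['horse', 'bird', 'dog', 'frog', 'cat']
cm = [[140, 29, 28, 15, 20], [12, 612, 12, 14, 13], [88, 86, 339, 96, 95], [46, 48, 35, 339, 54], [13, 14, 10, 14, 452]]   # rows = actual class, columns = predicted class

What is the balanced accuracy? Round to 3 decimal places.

0.711

Balanced accuracy = mean of per-class recall.
  horse: recall = 140/232 = 0.6034
  bird: recall = 612/663 = 0.9231
  dog: recall = 339/704 = 0.4815
  frog: recall = 339/522 = 0.6494
  cat: recall = 452/503 = 0.8986
Mean = (0.6034 + 0.9231 + 0.4815 + 0.6494 + 0.8986) / 5 = 0.711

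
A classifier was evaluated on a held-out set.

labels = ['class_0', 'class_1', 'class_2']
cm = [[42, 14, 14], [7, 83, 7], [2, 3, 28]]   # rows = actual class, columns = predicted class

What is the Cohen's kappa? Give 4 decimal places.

Observed agreement pₒ = trace/N = 153/200 = 0.76500
Expected agreement pₑ = Σ (rowᵢ·colᵢ)/N² = (70·51 + 97·100 + 33·49)/200² = 0.37218
κ = (pₒ − pₑ)/(1 − pₑ) = (0.76500 − 0.37218)/(1 − 0.37218) = 0.6257

0.6257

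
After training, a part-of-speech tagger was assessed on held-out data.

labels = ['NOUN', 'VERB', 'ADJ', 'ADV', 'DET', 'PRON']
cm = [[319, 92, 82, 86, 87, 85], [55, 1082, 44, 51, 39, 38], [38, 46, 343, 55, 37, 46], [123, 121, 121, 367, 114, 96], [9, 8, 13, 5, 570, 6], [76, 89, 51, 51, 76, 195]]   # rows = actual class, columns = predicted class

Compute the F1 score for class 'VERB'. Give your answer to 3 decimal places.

0.788

F1 score = 2·TP/(2·TP+FP+FN).
VERB: TP=1082, FP=92+46+121+8+89=356, FN=55+44+51+39+38=227 → 2164/2747 = 0.7878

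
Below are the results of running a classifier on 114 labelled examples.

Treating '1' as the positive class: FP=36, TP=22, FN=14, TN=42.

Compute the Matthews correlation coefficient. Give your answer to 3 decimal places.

0.139

MCC = (TP·TN − FP·FN) / √((TP+FP)(TP+FN)(TN+FP)(TN+FN))
Numerator = 22·42 − 36·14 = 420
Denominator = √(58·36·78·56) = √9120384 = 3019.9974
MCC = 420 / 3019.9974 = 0.139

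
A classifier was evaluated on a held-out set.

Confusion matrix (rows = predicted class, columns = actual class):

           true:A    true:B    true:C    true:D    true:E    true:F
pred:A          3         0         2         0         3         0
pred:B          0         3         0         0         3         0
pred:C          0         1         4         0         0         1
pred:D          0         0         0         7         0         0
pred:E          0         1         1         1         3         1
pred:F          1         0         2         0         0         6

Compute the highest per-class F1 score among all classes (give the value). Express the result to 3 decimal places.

0.933

Per-class F1 score (2·TP/(2·TP+FP+FN)):
  A: TP=3, FP=0+2+0+3+0=5, FN=0+0+0+0+1=1 → 6/12 = 0.5000
  B: TP=3, FP=0+0+0+3+0=3, FN=0+1+0+1+0=2 → 6/11 = 0.5455
  C: TP=4, FP=0+1+0+0+1=2, FN=2+0+0+1+2=5 → 8/15 = 0.5333
  D: TP=7, FP=0+0+0+0+0=0, FN=0+0+0+1+0=1 → 14/15 = 0.9333
  E: TP=3, FP=0+1+1+1+1=4, FN=3+3+0+0+0=6 → 6/16 = 0.3750
  F: TP=6, FP=1+0+2+0+0=3, FN=0+0+1+0+1=2 → 12/17 = 0.7059
Highest is class 'D' with F1 score = 0.933.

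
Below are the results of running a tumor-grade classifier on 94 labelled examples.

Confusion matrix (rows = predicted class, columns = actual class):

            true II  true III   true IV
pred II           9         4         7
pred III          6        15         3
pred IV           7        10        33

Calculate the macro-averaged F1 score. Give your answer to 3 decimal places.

Per-class F1 score (2·TP/(2·TP+FP+FN)):
  II: TP=9, FP=4+7=11, FN=6+7=13 → 18/42 = 0.4286
  III: TP=15, FP=6+3=9, FN=4+10=14 → 30/53 = 0.5660
  IV: TP=33, FP=7+10=17, FN=7+3=10 → 66/93 = 0.7097
Macro-F1 score = mean = (0.4286 + 0.5660 + 0.7097) / 3 = 0.568

0.568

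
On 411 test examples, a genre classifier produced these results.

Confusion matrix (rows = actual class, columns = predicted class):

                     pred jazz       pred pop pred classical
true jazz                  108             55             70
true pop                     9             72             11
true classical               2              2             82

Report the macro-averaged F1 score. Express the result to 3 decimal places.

0.641

Per-class F1 score (2·TP/(2·TP+FP+FN)):
  jazz: TP=108, FP=9+2=11, FN=55+70=125 → 216/352 = 0.6136
  pop: TP=72, FP=55+2=57, FN=9+11=20 → 144/221 = 0.6516
  classical: TP=82, FP=70+11=81, FN=2+2=4 → 164/249 = 0.6586
Macro-F1 score = mean = (0.6136 + 0.6516 + 0.6586) / 3 = 0.641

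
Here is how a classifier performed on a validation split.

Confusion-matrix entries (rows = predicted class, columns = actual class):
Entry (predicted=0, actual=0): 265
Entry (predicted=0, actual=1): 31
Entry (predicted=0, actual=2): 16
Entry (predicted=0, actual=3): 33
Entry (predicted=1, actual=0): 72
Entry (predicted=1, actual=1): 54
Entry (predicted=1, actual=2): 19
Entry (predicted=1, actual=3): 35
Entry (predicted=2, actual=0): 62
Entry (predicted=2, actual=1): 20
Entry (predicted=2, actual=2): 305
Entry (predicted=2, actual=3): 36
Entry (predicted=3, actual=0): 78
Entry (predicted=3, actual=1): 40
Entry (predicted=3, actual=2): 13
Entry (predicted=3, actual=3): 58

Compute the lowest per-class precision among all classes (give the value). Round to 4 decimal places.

Per-class precision (TP/(TP+FP)):
  0: TP=265, FP=31+16+33=80 → 265/345 = 0.76812
  1: TP=54, FP=72+19+35=126 → 54/180 = 0.30000
  2: TP=305, FP=62+20+36=118 → 305/423 = 0.72104
  3: TP=58, FP=78+40+13=131 → 58/189 = 0.30688
Lowest is class '1' with precision = 0.3000.

0.3000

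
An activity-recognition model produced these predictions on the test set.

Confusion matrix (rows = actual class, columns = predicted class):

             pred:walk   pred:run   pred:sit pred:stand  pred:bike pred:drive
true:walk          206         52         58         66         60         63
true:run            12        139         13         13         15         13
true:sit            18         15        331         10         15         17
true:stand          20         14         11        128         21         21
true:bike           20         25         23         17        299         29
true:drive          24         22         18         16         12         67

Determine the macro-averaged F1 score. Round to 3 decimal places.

0.583

Per-class F1 score (2·TP/(2·TP+FP+FN)):
  walk: TP=206, FP=12+18+20+20+24=94, FN=52+58+66+60+63=299 → 412/805 = 0.5118
  run: TP=139, FP=52+15+14+25+22=128, FN=12+13+13+15+13=66 → 278/472 = 0.5890
  sit: TP=331, FP=58+13+11+23+18=123, FN=18+15+10+15+17=75 → 662/860 = 0.7698
  stand: TP=128, FP=66+13+10+17+16=122, FN=20+14+11+21+21=87 → 256/465 = 0.5505
  bike: TP=299, FP=60+15+15+21+12=123, FN=20+25+23+17+29=114 → 598/835 = 0.7162
  drive: TP=67, FP=63+13+17+21+29=143, FN=24+22+18+16+12=92 → 134/369 = 0.3631
Macro-F1 score = mean = (0.5118 + 0.5890 + 0.7698 + 0.5505 + 0.7162 + 0.3631) / 6 = 0.583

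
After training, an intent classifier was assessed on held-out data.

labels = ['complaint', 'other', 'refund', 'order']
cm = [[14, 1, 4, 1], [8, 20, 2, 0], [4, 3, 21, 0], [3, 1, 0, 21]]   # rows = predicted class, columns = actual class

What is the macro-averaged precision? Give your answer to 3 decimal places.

0.739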